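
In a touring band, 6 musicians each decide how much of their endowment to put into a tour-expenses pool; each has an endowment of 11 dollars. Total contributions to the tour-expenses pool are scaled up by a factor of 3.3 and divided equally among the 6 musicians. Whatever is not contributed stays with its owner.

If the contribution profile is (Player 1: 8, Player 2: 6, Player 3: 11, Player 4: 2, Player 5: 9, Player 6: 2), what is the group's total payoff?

Total contributed: 8 + 6 + 11 + 2 + 9 + 2 = 38; total kept: 6 × 11 − 38 = 28.
The tour-expenses pool pays out 3.3 × 38 = 125.40 in aggregate.
Group total = 28 + 125.40 = 153.40.

153.40 dollars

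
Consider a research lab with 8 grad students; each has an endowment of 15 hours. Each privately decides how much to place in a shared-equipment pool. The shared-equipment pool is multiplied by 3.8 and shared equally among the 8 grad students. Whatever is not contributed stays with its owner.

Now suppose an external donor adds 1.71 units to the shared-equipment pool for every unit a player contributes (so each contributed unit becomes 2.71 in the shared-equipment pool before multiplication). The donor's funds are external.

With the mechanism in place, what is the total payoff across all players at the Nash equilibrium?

Under the mechanism each unit contributed yields 3.8 × 2.71 / 8 = 1.2873 back to its contributor per unit of net cost, which exceeds 1, making full contribution the dominant choice for everyone.
At the Nash equilibrium everyone contributes 15. Group total payoff = 3.8 × 2.71 × 120 = 1235.76.

1235.76 hours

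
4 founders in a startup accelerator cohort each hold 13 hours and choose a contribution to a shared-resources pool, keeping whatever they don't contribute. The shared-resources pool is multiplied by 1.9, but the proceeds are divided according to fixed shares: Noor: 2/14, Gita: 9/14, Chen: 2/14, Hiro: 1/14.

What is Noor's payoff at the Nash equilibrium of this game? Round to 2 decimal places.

A player with share s gets back 1.9·s per unit contributed, so full contribution is dominant for anyone with s > 1/1.9 = 0.5263 and zero contribution is dominant for anyone below.
The only share above 0.5263 is Gita's 9/14, contributing 13; the remaining 3 contribute 0. Total contributed: 13.
Noor keeps 13 and receives 1.9 × 13 × 2/14 = 3.53 from the shared-resources pool, for a payoff of 16.53.

16.53 hours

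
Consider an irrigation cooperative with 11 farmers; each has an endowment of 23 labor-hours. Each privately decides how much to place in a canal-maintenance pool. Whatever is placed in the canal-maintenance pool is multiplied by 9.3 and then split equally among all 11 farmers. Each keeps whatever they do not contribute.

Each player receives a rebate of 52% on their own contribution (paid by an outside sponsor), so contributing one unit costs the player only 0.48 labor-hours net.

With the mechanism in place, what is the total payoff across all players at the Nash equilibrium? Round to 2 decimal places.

2484.46 labor-hours

The effective private return per unit is now (9.3/11) / 0.48 = 1.7614 > 1, so every player's dominant strategy flips to full contribution.
At the Nash equilibrium everyone contributes 23. Group total payoff = 11 × (23 × 0.52 + 9.3 × 23) = 2484.46.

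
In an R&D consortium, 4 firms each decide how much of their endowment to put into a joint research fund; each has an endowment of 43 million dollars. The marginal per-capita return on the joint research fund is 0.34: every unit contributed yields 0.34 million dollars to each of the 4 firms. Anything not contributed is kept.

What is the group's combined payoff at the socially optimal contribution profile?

233.92 million dollars

Each contributed unit returns 1.360 to the group as a whole (0.34 to each of 4 players), which exceeds 1, so the social optimum is full contribution: group total = 1.360 × 172 = 233.92.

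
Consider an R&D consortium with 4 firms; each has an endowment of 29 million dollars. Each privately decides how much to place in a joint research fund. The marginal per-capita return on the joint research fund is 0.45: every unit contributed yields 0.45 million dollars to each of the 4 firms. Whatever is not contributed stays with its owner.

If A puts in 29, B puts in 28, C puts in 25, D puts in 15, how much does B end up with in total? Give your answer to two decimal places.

Total contributed: 29 + 28 + 25 + 15 = 97.
Each receives 0.45 × 97 = 43.65 from the joint research fund.
B keeps 29 − 28 = 1, so B's payoff is 1 + 43.65 = 44.65.

44.65 million dollars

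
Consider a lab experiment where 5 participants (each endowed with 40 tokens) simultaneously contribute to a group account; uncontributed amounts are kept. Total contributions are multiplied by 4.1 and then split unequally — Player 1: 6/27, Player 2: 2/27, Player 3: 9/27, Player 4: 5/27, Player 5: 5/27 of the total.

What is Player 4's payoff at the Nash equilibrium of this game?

70.37 tokens

Player j's private return per contributed unit is 4.1 × (j's share). Contributing is weakly dominant for j when that share is at least 1/4.1 = 0.2439, and contributing 0 is dominant otherwise.
Player 3 alone (share 9/27) is above the threshold, contributing 40; the remaining 4 contribute 0. Total contributed: 40.
Player 4 keeps 40 and receives 4.1 × 40 × 5/27 = 30.37 from the group account, for a payoff of 70.37.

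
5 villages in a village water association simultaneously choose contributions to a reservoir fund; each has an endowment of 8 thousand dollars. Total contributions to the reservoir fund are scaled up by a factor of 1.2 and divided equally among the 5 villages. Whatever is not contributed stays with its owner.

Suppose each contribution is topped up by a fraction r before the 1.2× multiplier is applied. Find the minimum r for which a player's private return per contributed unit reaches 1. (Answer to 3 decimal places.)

3.167

With matching at rate r, one contributed unit becomes (1 + r) in the reservoir fund and returns 1.2 × (1 + r) / 5 to the contributor.
Setting this equal to 1: 1 + r = 5/1.2 = 4.1667.
So the minimum matching rate is r = 4.1667 − 1 = 3.167.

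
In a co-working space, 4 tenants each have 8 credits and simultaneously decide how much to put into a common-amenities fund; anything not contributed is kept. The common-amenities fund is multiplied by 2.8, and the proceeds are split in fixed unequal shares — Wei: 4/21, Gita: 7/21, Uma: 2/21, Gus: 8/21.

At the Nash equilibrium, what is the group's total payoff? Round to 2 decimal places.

For player j, contributing a unit is worthwhile iff 2.8 × (j's share) ≥ 1, i.e. iff j's share is at least 0.3571.
The only share above 0.3571 is Gus's 8/21, contributing 8; the remaining 3 contribute 0. Total contributed: 8.
The common-amenities fund pays out 2.8 × 8 = 22.40 in total (split across the unequal shares, but the aggregate is all that matters for the group sum).
The 3 free-riders keep 8 each, adding 24. Group total = 24 + 22.40 = 46.40.

46.40 credits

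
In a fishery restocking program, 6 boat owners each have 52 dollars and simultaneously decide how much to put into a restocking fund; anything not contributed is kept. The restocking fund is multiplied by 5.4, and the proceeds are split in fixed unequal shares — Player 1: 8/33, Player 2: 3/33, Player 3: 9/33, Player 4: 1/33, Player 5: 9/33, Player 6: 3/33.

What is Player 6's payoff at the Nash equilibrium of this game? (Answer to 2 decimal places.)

For player j, contributing a unit is worthwhile iff 5.4 × (j's share) ≥ 1, i.e. iff j's share is at least 0.1852.
Player 1, Player 3 and Player 5 clear that bar, contributing 52 each; the remaining 3 contribute 0. Total contributed: 156.
Player 6 keeps 52 and receives 5.4 × 156 × 3/33 = 76.58 from the restocking fund, for a payoff of 128.58.

128.58 dollars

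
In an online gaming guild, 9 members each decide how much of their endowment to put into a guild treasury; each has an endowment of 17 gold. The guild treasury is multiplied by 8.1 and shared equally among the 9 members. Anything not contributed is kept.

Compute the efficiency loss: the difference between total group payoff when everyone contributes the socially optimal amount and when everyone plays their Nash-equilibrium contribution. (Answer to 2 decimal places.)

1086.30 gold

Each contributed unit returns 8.1/9 = 0.9000 to its contributor — below 1 — so contributing 0 is dominant for every player. At the Nash equilibrium everyone keeps their 17, and the group total is 9 × 17 = 153.
Each contributed unit returns 8.100 to the group as a whole (0.9000 to each of 9 players), which exceeds 1, so the social optimum is full contribution: group total = 8.100 × 153 = 1239.30.
Efficiency loss = 1239.30 − 153 = 1086.30.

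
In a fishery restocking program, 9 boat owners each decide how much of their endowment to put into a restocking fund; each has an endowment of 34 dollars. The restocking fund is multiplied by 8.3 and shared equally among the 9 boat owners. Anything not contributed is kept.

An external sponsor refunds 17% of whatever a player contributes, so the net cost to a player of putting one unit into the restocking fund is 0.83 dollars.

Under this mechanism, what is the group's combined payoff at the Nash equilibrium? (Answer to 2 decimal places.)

2591.82 dollars

With the mechanism, a contributed unit returns (8.3/9) / 0.83 = 1.1111 per unit of net cost to the contributor — now above 1 — so contributing fully is weakly dominant for every player.
At the Nash equilibrium everyone contributes 34. Group total payoff = 9 × (34 × 0.17 + 8.3 × 34) = 2591.82.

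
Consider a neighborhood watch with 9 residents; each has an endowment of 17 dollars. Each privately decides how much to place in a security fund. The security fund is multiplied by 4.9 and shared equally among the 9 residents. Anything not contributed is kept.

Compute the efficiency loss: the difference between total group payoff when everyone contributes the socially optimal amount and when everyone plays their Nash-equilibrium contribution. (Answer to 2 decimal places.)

596.70 dollars

Each contributed unit returns 4.9/9 = 0.5444 to its contributor — below 1 — so contributing 0 is dominant for every player. At the Nash equilibrium everyone keeps their 17, and the group total is 9 × 17 = 153.
Each contributed unit returns 4.900 to the group as a whole (0.5444 to each of 9 players), which exceeds 1, so the social optimum is full contribution: group total = 4.900 × 153 = 749.70.
Efficiency loss = 749.70 − 153 = 596.70.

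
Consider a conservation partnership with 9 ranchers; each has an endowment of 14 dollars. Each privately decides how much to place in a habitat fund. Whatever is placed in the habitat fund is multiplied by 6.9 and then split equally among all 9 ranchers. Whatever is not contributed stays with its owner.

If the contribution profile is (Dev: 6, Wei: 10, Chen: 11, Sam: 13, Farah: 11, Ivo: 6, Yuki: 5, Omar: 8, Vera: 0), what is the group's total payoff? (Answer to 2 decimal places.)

Total contributed: 6 + 10 + 11 + 13 + 11 + 6 + 5 + 8 + 0 = 70; total kept: 9 × 14 − 70 = 56.
The habitat fund pays out 6.9 × 70 = 483.00 in aggregate.
Group total = 56 + 483.00 = 539.00.

539.00 dollars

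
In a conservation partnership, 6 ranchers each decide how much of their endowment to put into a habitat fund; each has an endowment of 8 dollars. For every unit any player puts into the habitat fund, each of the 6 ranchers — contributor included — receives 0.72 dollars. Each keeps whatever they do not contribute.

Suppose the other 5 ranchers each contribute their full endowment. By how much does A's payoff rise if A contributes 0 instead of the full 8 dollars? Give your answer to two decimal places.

Switching from a contribution of 8 to 0 lets A keep an extra 8 dollars, but lowers the habitat fund by 8, which costs A their own share of that drop: 0.72 × 8 = 5.76.
Net gain = 8 − 5.76 = 2.24. The private return per contributed unit (0.72) is below 1, so free-riding is indeed the best response regardless of what the others do.

2.24 dollars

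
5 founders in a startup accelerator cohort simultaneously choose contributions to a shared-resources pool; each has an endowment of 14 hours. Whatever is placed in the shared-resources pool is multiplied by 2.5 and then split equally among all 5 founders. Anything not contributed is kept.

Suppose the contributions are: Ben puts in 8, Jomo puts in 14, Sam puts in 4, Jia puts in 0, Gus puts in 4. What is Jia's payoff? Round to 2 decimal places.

Total contributed: 8 + 14 + 4 + 0 + 4 = 30.
Each receives 2.5 × 30 / 5 = 15.00 from the shared-resources pool.
Jia keeps 14 − 0 = 14, so Jia's payoff is 14 + 15.00 = 29.00.

29.00 hours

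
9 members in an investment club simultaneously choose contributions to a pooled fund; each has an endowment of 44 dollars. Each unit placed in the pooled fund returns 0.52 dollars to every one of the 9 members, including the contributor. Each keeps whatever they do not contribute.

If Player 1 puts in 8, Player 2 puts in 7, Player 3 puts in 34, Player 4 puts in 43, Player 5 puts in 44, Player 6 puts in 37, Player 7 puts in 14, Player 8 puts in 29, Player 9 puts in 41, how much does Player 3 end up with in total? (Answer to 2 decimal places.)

143.64 dollars

Total contributed: 8 + 7 + 34 + 43 + 44 + 37 + 14 + 29 + 41 = 257.
Each receives 0.52 × 257 = 133.64 from the pooled fund.
Player 3 keeps 44 − 34 = 10, so Player 3's payoff is 10 + 133.64 = 143.64.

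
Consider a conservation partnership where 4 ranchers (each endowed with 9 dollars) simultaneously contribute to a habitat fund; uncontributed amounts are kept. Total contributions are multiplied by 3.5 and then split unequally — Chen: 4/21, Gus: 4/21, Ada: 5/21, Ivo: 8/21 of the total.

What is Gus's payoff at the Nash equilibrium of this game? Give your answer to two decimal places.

Each unit j contributes comes back to j as 3.5 × (j's share), so j prefers to contribute only if that share exceeds 1/3.5 = 0.2857; otherwise keeping the unit dominates.
The only share above 0.2857 is Ivo's 8/21, contributing 9; the remaining 3 contribute 0. Total contributed: 9.
Gus keeps 9 and receives 3.5 × 9 × 4/21 = 6.00 from the habitat fund, for a payoff of 15.00.

15.00 dollars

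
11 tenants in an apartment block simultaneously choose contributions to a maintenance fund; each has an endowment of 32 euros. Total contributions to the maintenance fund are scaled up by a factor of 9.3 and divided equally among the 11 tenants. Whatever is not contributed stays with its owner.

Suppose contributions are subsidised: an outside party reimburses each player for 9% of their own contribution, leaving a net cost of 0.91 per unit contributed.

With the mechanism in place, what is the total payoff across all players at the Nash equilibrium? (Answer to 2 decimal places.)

Even with the mechanism, each unit contributed returns only (9.3/11) / 0.91 = 0.9291 per unit of net cost, so contributing nothing is still dominant.
At the Nash equilibrium no one contributes; group total payoff = 11 × 32 = 352.

352.00 euros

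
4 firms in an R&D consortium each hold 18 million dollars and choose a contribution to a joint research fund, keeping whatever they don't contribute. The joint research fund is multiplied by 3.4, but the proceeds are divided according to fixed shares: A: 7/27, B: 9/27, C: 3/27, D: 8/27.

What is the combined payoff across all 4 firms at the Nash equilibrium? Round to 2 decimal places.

For player j, contributing a unit is worthwhile iff 3.4 × (j's share) ≥ 1, i.e. iff j's share is at least 0.2941.
B and D clear that bar, contributing 18 each; the remaining 2 contribute 0. Total contributed: 36.
The joint research fund pays out 3.4 × 36 = 122.40 in total (split across the unequal shares, but the aggregate is all that matters for the group sum).
The 2 free-riders keep 18 each, adding 36. Group total = 36 + 122.40 = 158.40.

158.40 million dollars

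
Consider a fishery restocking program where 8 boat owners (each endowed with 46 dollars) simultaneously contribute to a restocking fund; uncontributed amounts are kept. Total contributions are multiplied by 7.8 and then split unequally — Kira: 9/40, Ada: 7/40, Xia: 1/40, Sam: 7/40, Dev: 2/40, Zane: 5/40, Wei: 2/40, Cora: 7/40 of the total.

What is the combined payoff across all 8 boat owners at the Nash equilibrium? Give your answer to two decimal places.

Each unit j contributes comes back to j as 7.8 × (j's share), so j prefers to contribute only if that share exceeds 1/7.8 = 0.1282; otherwise keeping the unit dominates.
Kira, Ada, Sam and Cora clear that bar, contributing 46 each; the remaining 4 contribute 0. Total contributed: 184.
The restocking fund pays out 7.8 × 184 = 1435.20 in total (split across the unequal shares, but the aggregate is all that matters for the group sum).
The 4 free-riders keep 46 each, adding 184. Group total = 184 + 1435.20 = 1619.20.

1619.20 dollars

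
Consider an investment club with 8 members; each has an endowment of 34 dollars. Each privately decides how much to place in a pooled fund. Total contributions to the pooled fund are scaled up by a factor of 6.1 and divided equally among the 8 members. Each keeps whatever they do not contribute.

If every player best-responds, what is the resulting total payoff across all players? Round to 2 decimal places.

Each contributed unit returns 6.1/8 = 0.7625 to its contributor — below 1 — so contributing 0 is dominant for every player. At the Nash equilibrium everyone keeps their 34, and the group total is 8 × 34 = 272.

272.00 dollars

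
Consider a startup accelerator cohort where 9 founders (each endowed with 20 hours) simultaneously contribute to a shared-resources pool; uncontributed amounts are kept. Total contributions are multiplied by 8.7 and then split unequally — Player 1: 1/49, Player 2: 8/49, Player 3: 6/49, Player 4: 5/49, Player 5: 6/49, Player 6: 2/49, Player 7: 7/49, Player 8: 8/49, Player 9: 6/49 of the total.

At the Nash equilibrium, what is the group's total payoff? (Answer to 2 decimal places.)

1104.00 hours

Player j's private return per contributed unit is 8.7 × (j's share). Contributing is weakly dominant for j when that share is at least 1/8.7 = 0.1149, and contributing 0 is dominant otherwise.
The shares above 0.1149 belong to Player 2, Player 3, Player 5, Player 7, Player 8 and Player 9, contributing 20 each; the remaining 3 contribute 0. Total contributed: 120.
The shared-resources pool pays out 8.7 × 120 = 1044.00 in total (split across the unequal shares, but the aggregate is all that matters for the group sum).
The 3 free-riders keep 20 each, adding 60. Group total = 60 + 1044.00 = 1104.00.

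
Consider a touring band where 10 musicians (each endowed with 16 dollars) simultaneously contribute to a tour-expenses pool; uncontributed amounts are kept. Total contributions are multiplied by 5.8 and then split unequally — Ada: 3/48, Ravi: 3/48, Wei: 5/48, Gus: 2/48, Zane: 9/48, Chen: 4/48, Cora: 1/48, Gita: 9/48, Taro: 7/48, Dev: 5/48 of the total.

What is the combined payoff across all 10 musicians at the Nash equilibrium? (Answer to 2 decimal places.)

313.60 dollars

For player j, contributing a unit is worthwhile iff 5.8 × (j's share) ≥ 1, i.e. iff j's share is at least 0.1724.
Zane and Gita clear that bar, contributing 16 each; the remaining 8 contribute 0. Total contributed: 32.
The tour-expenses pool pays out 5.8 × 32 = 185.60 in total (split across the unequal shares, but the aggregate is all that matters for the group sum).
The 8 free-riders keep 16 each, adding 128. Group total = 128 + 185.60 = 313.60.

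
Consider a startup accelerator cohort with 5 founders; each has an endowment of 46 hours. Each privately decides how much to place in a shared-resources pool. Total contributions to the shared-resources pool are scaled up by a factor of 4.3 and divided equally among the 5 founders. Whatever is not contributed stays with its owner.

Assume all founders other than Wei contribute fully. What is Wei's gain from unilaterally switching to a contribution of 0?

Switching from a contribution of 46 to 0 lets Wei keep an extra 46 hours, but lowers the shared-resources pool by 46, which costs Wei their own share of that drop: 4.3/5 × 46 = 39.56.
Net gain = 46 − 39.56 = 6.44. The private return per contributed unit (0.8600) is below 1, so free-riding is indeed the best response regardless of what the others do.

6.44 hours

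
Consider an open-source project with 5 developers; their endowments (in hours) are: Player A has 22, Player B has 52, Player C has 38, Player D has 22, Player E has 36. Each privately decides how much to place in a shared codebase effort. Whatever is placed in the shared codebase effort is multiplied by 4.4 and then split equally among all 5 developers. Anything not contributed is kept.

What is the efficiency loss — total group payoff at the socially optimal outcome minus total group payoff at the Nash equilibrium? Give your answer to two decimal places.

578.00 hours

The private return per contributed unit is 4.4/5 = 0.8800 < 1 for every player regardless of endowment, so the Nash equilibrium is zero contribution and the group total is Σ E_j = 22 + 52 + 38 + 22 + 36 = 170.
Each contributed unit returns 4.400 to the group, so the social optimum is full contribution by everyone: group total = 4.400 × 170 = 748.00.
Efficiency loss = (4.400 − 1) × 170 = 578.00.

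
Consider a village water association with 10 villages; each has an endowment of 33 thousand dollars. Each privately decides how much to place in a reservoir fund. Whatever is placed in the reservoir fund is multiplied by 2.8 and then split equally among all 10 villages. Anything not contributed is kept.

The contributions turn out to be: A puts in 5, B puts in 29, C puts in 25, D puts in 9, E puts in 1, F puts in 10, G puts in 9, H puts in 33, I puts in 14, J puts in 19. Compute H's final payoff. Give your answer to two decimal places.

43.12 thousand dollars

Total contributed: 5 + 29 + 25 + 9 + 1 + 10 + 9 + 33 + 14 + 19 = 154.
Each receives 2.8 × 154 / 10 = 43.12 from the reservoir fund.
H keeps 33 − 33 = 0, so H's payoff is 0 + 43.12 = 43.12.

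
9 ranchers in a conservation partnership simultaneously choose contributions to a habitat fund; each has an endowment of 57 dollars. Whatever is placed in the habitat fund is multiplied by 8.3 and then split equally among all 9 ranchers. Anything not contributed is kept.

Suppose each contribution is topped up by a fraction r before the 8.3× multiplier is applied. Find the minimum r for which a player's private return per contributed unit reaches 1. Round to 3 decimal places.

0.084

With matching at rate r, one contributed unit becomes (1 + r) in the habitat fund and returns 8.3 × (1 + r) / 9 to the contributor.
Setting this equal to 1: 1 + r = 9/8.3 = 1.0843.
So the minimum matching rate is r = 1.0843 − 1 = 0.084.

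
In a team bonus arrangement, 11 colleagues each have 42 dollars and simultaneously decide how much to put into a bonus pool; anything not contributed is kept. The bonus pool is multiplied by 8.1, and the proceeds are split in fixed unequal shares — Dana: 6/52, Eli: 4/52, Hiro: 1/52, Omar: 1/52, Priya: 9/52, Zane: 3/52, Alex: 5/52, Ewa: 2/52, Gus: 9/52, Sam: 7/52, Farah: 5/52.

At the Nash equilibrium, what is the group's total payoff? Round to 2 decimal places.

1356.60 dollars

For player j, contributing a unit is worthwhile iff 8.1 × (j's share) ≥ 1, i.e. iff j's share is at least 0.1235.
The shares above 0.1235 belong to Priya, Gus and Sam, contributing 42 each; the remaining 8 contribute 0. Total contributed: 126.
The bonus pool pays out 8.1 × 126 = 1020.60 in total (split across the unequal shares, but the aggregate is all that matters for the group sum).
The 8 free-riders keep 42 each, adding 336. Group total = 336 + 1020.60 = 1356.60.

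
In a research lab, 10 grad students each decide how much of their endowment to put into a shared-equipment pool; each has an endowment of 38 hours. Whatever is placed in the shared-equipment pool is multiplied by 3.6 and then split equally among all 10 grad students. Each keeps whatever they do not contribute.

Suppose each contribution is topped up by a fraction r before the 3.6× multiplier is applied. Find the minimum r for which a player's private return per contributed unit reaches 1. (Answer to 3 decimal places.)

1.778

With matching at rate r, one contributed unit becomes (1 + r) in the shared-equipment pool and returns 3.6 × (1 + r) / 10 to the contributor.
Setting this equal to 1: 1 + r = 10/3.6 = 2.7778.
So the minimum matching rate is r = 2.7778 − 1 = 1.778.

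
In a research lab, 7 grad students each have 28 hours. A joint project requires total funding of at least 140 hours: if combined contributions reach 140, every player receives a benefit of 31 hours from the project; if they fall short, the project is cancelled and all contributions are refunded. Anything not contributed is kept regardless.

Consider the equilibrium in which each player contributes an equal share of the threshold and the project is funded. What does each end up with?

39 hours

Equal share of the threshold: 140/7 = 20.
At this profile no one gains by cutting their contribution: any cut drops the total below 140, the project is cancelled, contributions are refunded, and the deviator ends with 28, which is less than 28 − 20 + 31 = 39. Contributing more than 20 just wastes the excess. So contributing exactly 20 is a best response.
Each player's payoff: 28 − 20 + 31 = 39.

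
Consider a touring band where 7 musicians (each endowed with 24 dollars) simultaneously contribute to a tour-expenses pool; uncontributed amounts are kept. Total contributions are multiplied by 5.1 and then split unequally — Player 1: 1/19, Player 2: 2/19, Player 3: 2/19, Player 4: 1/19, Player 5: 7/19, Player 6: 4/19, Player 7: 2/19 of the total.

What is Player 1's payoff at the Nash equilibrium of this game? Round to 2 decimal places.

36.88 dollars

A player with share s gets back 5.1·s per unit contributed, so full contribution is dominant for anyone with s > 1/5.1 = 0.1961 and zero contribution is dominant for anyone below.
Player 5 and Player 6 clear that bar, contributing 24 each; the remaining 5 contribute 0. Total contributed: 48.
Player 1 keeps 24 and receives 5.1 × 48 × 1/19 = 12.88 from the tour-expenses pool, for a payoff of 36.88.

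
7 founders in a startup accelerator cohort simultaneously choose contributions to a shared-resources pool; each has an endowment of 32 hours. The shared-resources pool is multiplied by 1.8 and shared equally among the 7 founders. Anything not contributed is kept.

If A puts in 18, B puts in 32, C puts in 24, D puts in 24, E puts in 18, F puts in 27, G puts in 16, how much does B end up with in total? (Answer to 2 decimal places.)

Total contributed: 18 + 32 + 24 + 24 + 18 + 27 + 16 = 159.
Each receives 1.8 × 159 / 7 = 40.89 from the shared-resources pool.
B keeps 32 − 32 = 0, so B's payoff is 0 + 40.89 = 40.89.

40.89 hours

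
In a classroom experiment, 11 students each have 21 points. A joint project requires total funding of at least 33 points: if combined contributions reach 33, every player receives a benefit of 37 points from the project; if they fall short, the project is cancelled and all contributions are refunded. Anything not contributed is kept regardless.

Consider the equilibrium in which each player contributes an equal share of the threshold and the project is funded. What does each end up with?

Equal share of the threshold: 33/11 = 3.
At this profile no one gains by cutting their contribution: any cut drops the total below 33, the project is cancelled, contributions are refunded, and the deviator ends with 21, which is less than 21 − 3 + 37 = 55. Contributing more than 3 just wastes the excess. So contributing exactly 3 is a best response.
Each player's payoff: 21 − 3 + 37 = 55.

55 points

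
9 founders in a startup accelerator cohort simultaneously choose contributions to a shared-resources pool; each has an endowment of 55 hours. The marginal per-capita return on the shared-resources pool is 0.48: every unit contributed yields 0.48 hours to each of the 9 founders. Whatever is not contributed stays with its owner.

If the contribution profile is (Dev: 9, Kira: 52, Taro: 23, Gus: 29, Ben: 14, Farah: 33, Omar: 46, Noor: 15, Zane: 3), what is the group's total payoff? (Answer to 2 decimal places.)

Total contributed: 9 + 52 + 23 + 29 + 14 + 33 + 46 + 15 + 3 = 224; total kept: 9 × 55 − 224 = 271.
The shared-resources pool pays out 0.48 × 9 × 224 = 967.68 in aggregate.
Group total = 271 + 967.68 = 1238.68.

1238.68 hours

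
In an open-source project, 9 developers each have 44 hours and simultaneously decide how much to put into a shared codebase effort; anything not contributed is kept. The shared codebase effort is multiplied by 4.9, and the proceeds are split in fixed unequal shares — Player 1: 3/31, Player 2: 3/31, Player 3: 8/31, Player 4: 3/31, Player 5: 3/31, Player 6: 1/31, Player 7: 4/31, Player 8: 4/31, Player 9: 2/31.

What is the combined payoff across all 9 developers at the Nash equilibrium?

567.60 hours

A player with share s gets back 4.9·s per unit contributed, so full contribution is dominant for anyone with s > 1/4.9 = 0.2041 and zero contribution is dominant for anyone below.
Only Player 3 (8/31) clears that bar, contributing 44; the remaining 8 contribute 0. Total contributed: 44.
The shared codebase effort pays out 4.9 × 44 = 215.60 in total (split across the unequal shares, but the aggregate is all that matters for the group sum).
The 8 free-riders keep 44 each, adding 352. Group total = 352 + 215.60 = 567.60.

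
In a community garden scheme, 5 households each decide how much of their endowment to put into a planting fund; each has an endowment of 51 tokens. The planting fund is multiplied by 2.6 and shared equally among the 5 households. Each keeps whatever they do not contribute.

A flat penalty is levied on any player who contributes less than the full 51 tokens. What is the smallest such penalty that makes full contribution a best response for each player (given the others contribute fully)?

24.48 tokens

Given the others contribute fully, the best deviation is to contribute 0 (any partial contribution still incurs the fine and gives up units whose private return 0.5200 is below 1).
Deviating from 51 to 0 saves 51 tokens but forfeits the deviator's share of the drop in the planting fund: 2.6/5 × 51 = 26.52.
So the deviation gain is 51 − 26.52 = 24.48, and the fine must be at least 24.48 tokens to wipe it out.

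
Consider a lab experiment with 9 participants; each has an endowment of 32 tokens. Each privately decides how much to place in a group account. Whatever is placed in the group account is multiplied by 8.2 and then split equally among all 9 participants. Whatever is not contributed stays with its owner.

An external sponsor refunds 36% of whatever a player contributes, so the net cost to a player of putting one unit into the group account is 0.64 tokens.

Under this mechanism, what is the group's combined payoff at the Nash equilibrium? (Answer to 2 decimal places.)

2465.28 tokens

Under the mechanism each unit contributed yields (8.2/9) / 0.64 = 1.4236 back to its contributor per unit of net cost, which exceeds 1, making full contribution the dominant choice for everyone.
At the Nash equilibrium everyone contributes 32. Group total payoff = 9 × (32 × 0.36 + 8.2 × 32) = 2465.28.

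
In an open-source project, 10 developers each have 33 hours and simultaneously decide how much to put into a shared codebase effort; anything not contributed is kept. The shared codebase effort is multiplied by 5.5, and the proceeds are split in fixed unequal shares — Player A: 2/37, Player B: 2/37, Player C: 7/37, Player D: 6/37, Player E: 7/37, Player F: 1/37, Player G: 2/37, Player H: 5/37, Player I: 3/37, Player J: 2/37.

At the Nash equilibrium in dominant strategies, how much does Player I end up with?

A player with share s gets back 5.5·s per unit contributed, so full contribution is dominant for anyone with s > 1/5.5 = 0.1818 and zero contribution is dominant for anyone below.
The shares above 0.1818 belong to Player C and Player E, contributing 33 each; the remaining 8 contribute 0. Total contributed: 66.
Player I keeps 33 and receives 5.5 × 66 × 3/37 = 29.43 from the shared codebase effort, for a payoff of 62.43.

62.43 hours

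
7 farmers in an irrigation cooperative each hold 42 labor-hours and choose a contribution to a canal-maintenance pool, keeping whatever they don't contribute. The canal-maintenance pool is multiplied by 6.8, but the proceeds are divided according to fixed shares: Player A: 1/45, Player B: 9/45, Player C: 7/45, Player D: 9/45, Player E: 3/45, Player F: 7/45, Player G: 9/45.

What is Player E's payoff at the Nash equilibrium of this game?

137.20 labor-hours

A player with share s gets back 6.8·s per unit contributed, so full contribution is dominant for anyone with s > 1/6.8 = 0.1471 and zero contribution is dominant for anyone below.
Player B, Player C, Player D, Player F and Player G are above the threshold, contributing 42 each; the remaining 2 contribute 0. Total contributed: 210.
Player E keeps 42 and receives 6.8 × 210 × 3/45 = 95.20 from the canal-maintenance pool, for a payoff of 137.20.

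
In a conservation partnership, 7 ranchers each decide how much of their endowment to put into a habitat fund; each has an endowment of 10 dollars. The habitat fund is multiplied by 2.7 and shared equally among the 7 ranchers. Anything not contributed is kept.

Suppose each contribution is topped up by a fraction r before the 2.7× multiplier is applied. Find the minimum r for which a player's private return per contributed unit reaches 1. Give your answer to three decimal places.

With matching at rate r, one contributed unit becomes (1 + r) in the habitat fund and returns 2.7 × (1 + r) / 7 to the contributor.
Setting this equal to 1: 1 + r = 7/2.7 = 2.5926.
So the minimum matching rate is r = 2.5926 − 1 = 1.593.

1.593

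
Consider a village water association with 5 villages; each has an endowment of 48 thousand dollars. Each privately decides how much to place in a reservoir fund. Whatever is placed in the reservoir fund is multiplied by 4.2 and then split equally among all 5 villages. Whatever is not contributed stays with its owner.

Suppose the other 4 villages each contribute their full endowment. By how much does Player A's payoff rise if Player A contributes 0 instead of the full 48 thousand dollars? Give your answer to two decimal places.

7.68 thousand dollars

Switching from a contribution of 48 to 0 lets Player A keep an extra 48 thousand dollars, but lowers the reservoir fund by 48, which costs Player A their own share of that drop: 4.2/5 × 48 = 40.32.
Net gain = 48 − 40.32 = 7.68. The private return per contributed unit (0.8400) is below 1, so free-riding is indeed the best response regardless of what the others do.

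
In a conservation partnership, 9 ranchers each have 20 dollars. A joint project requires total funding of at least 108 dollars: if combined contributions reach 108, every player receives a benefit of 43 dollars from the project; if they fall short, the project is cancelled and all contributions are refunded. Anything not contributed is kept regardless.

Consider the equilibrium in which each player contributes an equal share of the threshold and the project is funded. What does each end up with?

51 dollars

Equal share of the threshold: 108/9 = 12.
At this profile no one gains by cutting their contribution: any cut drops the total below 108, the project is cancelled, contributions are refunded, and the deviator ends with 20, which is less than 20 − 12 + 43 = 51. Contributing more than 12 just wastes the excess. So contributing exactly 12 is a best response.
Each player's payoff: 20 − 12 + 43 = 51.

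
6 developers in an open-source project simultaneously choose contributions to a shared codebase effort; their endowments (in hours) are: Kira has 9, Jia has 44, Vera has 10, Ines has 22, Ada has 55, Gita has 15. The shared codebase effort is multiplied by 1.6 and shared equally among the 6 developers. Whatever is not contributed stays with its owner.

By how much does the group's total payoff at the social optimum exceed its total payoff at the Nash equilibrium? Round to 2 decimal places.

93.00 hours

The private return per contributed unit is 1.6/6 = 0.2667 < 1 for every player regardless of endowment, so the Nash equilibrium is zero contribution and the group total is Σ E_j = 9 + 44 + 10 + 22 + 55 + 15 = 155.
Each contributed unit returns 1.600 to the group, so the social optimum is full contribution by everyone: group total = 1.600 × 155 = 248.00.
Efficiency loss = (1.600 − 1) × 155 = 93.00.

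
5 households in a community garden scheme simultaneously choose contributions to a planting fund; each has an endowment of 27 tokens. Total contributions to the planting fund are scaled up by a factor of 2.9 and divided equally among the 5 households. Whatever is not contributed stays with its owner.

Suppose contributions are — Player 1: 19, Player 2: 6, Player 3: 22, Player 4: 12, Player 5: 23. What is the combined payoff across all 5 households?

Total contributed: 19 + 6 + 22 + 12 + 23 = 82; total kept: 5 × 27 − 82 = 53.
The planting fund pays out 2.9 × 82 = 237.80 in aggregate.
Group total = 53 + 237.80 = 290.80.

290.80 tokens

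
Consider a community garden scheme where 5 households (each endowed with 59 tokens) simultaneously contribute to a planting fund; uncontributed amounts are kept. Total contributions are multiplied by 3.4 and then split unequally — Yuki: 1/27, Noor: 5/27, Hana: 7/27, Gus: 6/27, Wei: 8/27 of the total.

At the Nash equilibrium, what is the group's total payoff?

436.60 tokens

Player j's private return per contributed unit is 3.4 × (j's share). Contributing is weakly dominant for j when that share is at least 1/3.4 = 0.2941, and contributing 0 is dominant otherwise.
Only Wei (8/27) clears that bar, contributing 59; the remaining 4 contribute 0. Total contributed: 59.
The planting fund pays out 3.4 × 59 = 200.60 in total (split across the unequal shares, but the aggregate is all that matters for the group sum).
The 4 free-riders keep 59 each, adding 236. Group total = 236 + 200.60 = 436.60.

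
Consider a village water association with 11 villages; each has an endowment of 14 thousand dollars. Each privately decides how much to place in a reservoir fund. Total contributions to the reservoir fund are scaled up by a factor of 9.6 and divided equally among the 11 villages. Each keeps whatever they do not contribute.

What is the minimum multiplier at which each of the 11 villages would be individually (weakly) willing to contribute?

A contributed unit returns (multiplier)/11 to its contributor.
This reaches 1 exactly when the multiplier is 11.

11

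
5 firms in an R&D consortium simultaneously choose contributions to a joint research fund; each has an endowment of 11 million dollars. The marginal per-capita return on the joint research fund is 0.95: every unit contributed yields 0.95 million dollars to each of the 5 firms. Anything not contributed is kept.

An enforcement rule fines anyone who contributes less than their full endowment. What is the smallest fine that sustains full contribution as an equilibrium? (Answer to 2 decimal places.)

0.55 million dollars

Given the others contribute fully, the best deviation is to contribute 0 (any partial contribution still incurs the fine and gives up units whose private return 0.95 is below 1).
Deviating from 11 to 0 saves 11 million dollars but forfeits the deviator's share of the drop in the joint research fund: 0.95 × 11 = 10.45.
So the deviation gain is 11 − 10.45 = 0.55, and the fine must be at least 0.55 million dollars to wipe it out.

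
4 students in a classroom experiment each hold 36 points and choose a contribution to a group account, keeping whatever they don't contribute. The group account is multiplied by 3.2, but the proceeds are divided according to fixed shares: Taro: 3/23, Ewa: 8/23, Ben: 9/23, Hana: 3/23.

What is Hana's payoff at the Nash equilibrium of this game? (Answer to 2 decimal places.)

66.05 points

Each unit j contributes comes back to j as 3.2 × (j's share), so j prefers to contribute only if that share exceeds 1/3.2 = 0.3125; otherwise keeping the unit dominates.
The shares above 0.3125 belong to Ewa and Ben, contributing 36 each; the remaining 2 contribute 0. Total contributed: 72.
Hana keeps 36 and receives 3.2 × 72 × 3/23 = 30.05 from the group account, for a payoff of 66.05.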